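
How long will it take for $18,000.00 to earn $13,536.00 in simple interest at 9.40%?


Rearrange the simple interest formula for t:
I = P × r × t  ⇒  t = I / (P × r)
t = $13,536.00 / ($18,000.00 × 0.094)
t = 8

t = I/(P×r) = 8 years


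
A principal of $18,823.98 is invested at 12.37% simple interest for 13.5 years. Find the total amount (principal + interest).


Total amount formula: A = P(1 + rt) = P + P·r·t
Interest: I = P × r × t = $18,823.98 × 0.1237 × 13.5 = $31,435.11
A = P + I = $18,823.98 + $31,435.11 = $50,259.09

A = P + I = P(1 + rt) = $50,259.09


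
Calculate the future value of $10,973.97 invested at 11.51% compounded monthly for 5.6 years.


Compound interest formula: A = P(1 + r/n)^(nt)
A = $10,973.97 × (1 + 0.1151/12)^(12 × 5.6)
Growth factor: (1 + 0.1151/12)^67.2 = 1.8993057
A = $10,973.97 × 1.8993057
A = $20,842.92

A = P(1 + r/n)^(nt) = $20,842.92


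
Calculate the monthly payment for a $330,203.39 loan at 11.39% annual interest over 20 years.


Loan payment formula: PMT = PV × r / (1 − (1 + r)^(−n))
Monthly rate r = 0.1139/12 ≈ 0.00949167, n = 240 months
Denominator: 1 − (1 + 0.1139/12)^(−240) = 0.896404
PMT = $330,203.39 × (0.1139/12) / 0.896404
PMT = $3,496.39 per month

PMT = PV × r / (1-(1+r)^(-n)) = $3,496.39/month


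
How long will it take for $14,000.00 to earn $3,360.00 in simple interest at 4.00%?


Rearrange the simple interest formula for t:
I = P × r × t  ⇒  t = I / (P × r)
t = $3,360.00 / ($14,000.00 × 0.04)
t = 6

t = I/(P×r) = 6 years


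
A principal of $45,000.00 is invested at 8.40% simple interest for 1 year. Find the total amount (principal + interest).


Total amount formula: A = P(1 + rt) = P + P·r·t
Interest: I = P × r × t = $45,000.00 × 0.084 × 1 = $3,780.00
A = P + I = $45,000.00 + $3,780.00 = $48,780.00

A = P + I = P(1 + rt) = $48,780.00


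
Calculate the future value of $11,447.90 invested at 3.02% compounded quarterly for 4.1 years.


Compound interest formula: A = P(1 + r/n)^(nt)
A = $11,447.90 × (1 + 0.0302/4)^(4 × 4.1)
Growth factor: (1 + 0.0302/4)^16.4 = 1.131286
A = $11,447.90 × 1.131286
A = $12,950.85

A = P(1 + r/n)^(nt) = $12,950.85


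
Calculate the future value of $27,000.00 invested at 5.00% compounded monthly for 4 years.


Compound interest formula: A = P(1 + r/n)^(nt)
A = $27,000.00 × (1 + 0.05/12)^(12 × 4)
Growth factor: (1 + 0.05/12)^48 = 1.22089536
A = $27,000.00 × 1.22089536
A = $32,964.17

A = P(1 + r/n)^(nt) = $32,964.17


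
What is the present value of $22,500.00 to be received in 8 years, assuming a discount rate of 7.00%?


Present value formula: PV = FV / (1 + r)^t
PV = $22,500.00 / (1 + 0.07)^8
PV = $22,500.00 / 1.7181862
PV = $13,095.20

PV = FV / (1 + r)^t = $13,095.20


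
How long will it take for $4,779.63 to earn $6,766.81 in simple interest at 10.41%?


Rearrange the simple interest formula for t:
I = P × r × t  ⇒  t = I / (P × r)
t = $6,766.81 / ($4,779.63 × 0.1041)
t = 13.6

t = I/(P×r) = 13.6 years


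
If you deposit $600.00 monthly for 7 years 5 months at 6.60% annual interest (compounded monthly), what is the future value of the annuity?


Future value of an ordinary annuity: FV = PMT × ((1 + r)^n − 1) / r
Monthly rate r = 0.066/12 = 0.0055, n = 89
FV = $600.00 × ((1 + 0.066/12)^89 − 1) / (0.066/12)
FV = $600.00 × 114.420645
FV = $68,652.39

FV = PMT × ((1+r)^n - 1)/r = $68,652.39


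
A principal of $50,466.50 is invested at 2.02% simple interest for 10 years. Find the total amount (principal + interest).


Total amount formula: A = P(1 + rt) = P + P·r·t
Interest: I = P × r × t = $50,466.50 × 0.0202 × 10 = $10,194.23
A = P + I = $50,466.50 + $10,194.23 = $60,660.73

A = P + I = P(1 + rt) = $60,660.73


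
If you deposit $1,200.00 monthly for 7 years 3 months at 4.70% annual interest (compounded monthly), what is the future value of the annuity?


Future value of an ordinary annuity: FV = PMT × ((1 + r)^n − 1) / r
Monthly rate r = 0.047/12 ≈ 0.00391667, n = 87
FV = $1,200.00 × ((1 + 0.047/12)^87 − 1) / (0.047/12)
FV = $1,200.00 × 103.421163
FV = $124,105.40

FV = PMT × ((1+r)^n - 1)/r = $124,105.40


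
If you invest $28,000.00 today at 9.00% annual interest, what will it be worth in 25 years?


Future value formula: FV = PV × (1 + r)^t
FV = $28,000.00 × (1 + 0.09)^25
FV = $28,000.00 × 8.6230807
FV = $241,446.26

FV = PV × (1 + r)^t = $241,446.26


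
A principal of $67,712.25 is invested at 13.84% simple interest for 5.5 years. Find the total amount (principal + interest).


Total amount formula: A = P(1 + rt) = P + P·r·t
Interest: I = P × r × t = $67,712.25 × 0.1384 × 5.5 = $51,542.56
A = P + I = $67,712.25 + $51,542.56 = $119,254.81

A = P + I = P(1 + rt) = $119,254.81


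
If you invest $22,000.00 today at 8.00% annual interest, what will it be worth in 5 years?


Future value formula: FV = PV × (1 + r)^t
FV = $22,000.00 × (1 + 0.08)^5
FV = $22,000.00 × 1.469328
FV = $32,325.22

FV = PV × (1 + r)^t = $32,325.22


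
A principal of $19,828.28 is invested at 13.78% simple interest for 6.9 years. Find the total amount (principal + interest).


Total amount formula: A = P(1 + rt) = P + P·r·t
Interest: I = P × r × t = $19,828.28 × 0.1378 × 6.9 = $18,853.13
A = P + I = $19,828.28 + $18,853.13 = $38,681.41

A = P + I = P(1 + rt) = $38,681.41


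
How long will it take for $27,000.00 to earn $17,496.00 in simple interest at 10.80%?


Rearrange the simple interest formula for t:
I = P × r × t  ⇒  t = I / (P × r)
t = $17,496.00 / ($27,000.00 × 0.108)
t = 6

t = I/(P×r) = 6 years


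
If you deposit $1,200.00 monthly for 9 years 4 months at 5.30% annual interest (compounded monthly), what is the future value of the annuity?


Future value of an ordinary annuity: FV = PMT × ((1 + r)^n − 1) / r
Monthly rate r = 0.053/12 ≈ 0.00441667, n = 112
FV = $1,200.00 × ((1 + 0.053/12)^112 − 1) / (0.053/12)
FV = $1,200.00 × 144.490475
FV = $173,388.57

FV = PMT × ((1+r)^n - 1)/r = $173,388.57


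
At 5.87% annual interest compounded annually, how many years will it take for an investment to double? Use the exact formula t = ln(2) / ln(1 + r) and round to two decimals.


Doubling condition: (1 + r)^t = 2
Take ln of both sides: t × ln(1 + r) = ln(2)
t = ln(2) / ln(1 + r)
t = 0.693147 / 0.057042
t = 12.15

t = ln(2) / ln(1 + r) = 12.15 years


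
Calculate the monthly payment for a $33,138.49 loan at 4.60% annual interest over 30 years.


Loan payment formula: PMT = PV × r / (1 − (1 + r)^(−n))
Monthly rate r = 0.046/12 ≈ 0.00383333, n = 360 months
Denominator: 1 − (1 + 0.046/12)^(−360) = 0.747757
PMT = $33,138.49 × (0.046/12) / 0.747757
PMT = $169.88 per month

PMT = PV × r / (1-(1+r)^(-n)) = $169.88/month


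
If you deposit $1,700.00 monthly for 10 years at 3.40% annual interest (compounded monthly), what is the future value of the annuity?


Future value of an ordinary annuity: FV = PMT × ((1 + r)^n − 1) / r
Monthly rate r = 0.034/12 ≈ 0.00283333, n = 120
FV = $1,700.00 × ((1 + 0.034/12)^120 − 1) / (0.034/12)
FV = $1,700.00 × 142.684345
FV = $242,563.39

FV = PMT × ((1+r)^n - 1)/r = $242,563.39


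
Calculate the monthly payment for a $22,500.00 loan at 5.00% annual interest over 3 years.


Loan payment formula: PMT = PV × r / (1 − (1 + r)^(−n))
Monthly rate r = 0.05/12 ≈ 0.00416667, n = 36 months
Denominator: 1 − (1 + 0.05/12)^(−36) = 0.13902376
PMT = $22,500.00 × (0.05/12) / 0.13902376
PMT = $674.35 per month

PMT = PV × r / (1-(1+r)^(-n)) = $674.35/month


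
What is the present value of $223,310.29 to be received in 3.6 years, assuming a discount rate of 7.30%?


Present value formula: PV = FV / (1 + r)^t
PV = $223,310.29 / (1 + 0.073)^3.6
PV = $223,310.29 / 1.28872128
PV = $173,280.52

PV = FV / (1 + r)^t = $173,280.52


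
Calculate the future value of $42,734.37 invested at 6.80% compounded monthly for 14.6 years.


Compound interest formula: A = P(1 + r/n)^(nt)
A = $42,734.37 × (1 + 0.068/12)^(12 × 14.6)
Growth factor: (1 + 0.068/12)^175.2 = 2.6912281
A = $42,734.37 × 2.6912281
A = $115,007.94

A = P(1 + r/n)^(nt) = $115,007.94


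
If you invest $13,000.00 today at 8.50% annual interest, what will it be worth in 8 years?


Future value formula: FV = PV × (1 + r)^t
FV = $13,000.00 × (1 + 0.085)^8
FV = $13,000.00 × 1.9206043
FV = $24,967.86

FV = PV × (1 + r)^t = $24,967.86


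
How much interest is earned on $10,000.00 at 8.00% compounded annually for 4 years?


Compound interest earned = final amount − principal.
A = P(1 + r/n)^(nt) = $10,000.00 × (1 + 0.08/1)^(1 × 4) = $13,604.89
Interest = A − P = $13,604.89 − $10,000.00 = $3,604.89

Interest = A - P = $3,604.89


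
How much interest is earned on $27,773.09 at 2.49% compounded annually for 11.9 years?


Compound interest earned = final amount − principal.
A = P(1 + r/n)^(nt) = $27,773.09 × (1 + 0.0249/1)^(1 × 11.9) = $37,216.37
Interest = A − P = $37,216.37 − $27,773.09 = $9,443.28

Interest = A - P = $9,443.28


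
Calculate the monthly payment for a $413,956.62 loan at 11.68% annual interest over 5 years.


Loan payment formula: PMT = PV × r / (1 − (1 + r)^(−n))
Monthly rate r = 0.1168/12 ≈ 0.00973333, n = 60 months
Denominator: 1 − (1 + 0.1168/12)^(−60) = 0.4407598
PMT = $413,956.62 × (0.1168/12) / 0.4407598
PMT = $9,141.44 per month

PMT = PV × r / (1-(1+r)^(-n)) = $9,141.44/month


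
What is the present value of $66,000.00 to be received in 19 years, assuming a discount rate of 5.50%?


Present value formula: PV = FV / (1 + r)^t
PV = $66,000.00 / (1 + 0.055)^19
PV = $66,000.00 / 2.765647
PV = $23,864.22

PV = FV / (1 + r)^t = $23,864.22


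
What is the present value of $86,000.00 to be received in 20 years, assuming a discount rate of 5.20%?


Present value formula: PV = FV / (1 + r)^t
PV = $86,000.00 / (1 + 0.052)^20
PV = $86,000.00 / 2.756226
PV = $31,202.09

PV = FV / (1 + r)^t = $31,202.09


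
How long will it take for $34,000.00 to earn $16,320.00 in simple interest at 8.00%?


Rearrange the simple interest formula for t:
I = P × r × t  ⇒  t = I / (P × r)
t = $16,320.00 / ($34,000.00 × 0.08)
t = 6

t = I/(P×r) = 6 years


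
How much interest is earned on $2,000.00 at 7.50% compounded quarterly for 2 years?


Compound interest earned = final amount − principal.
A = P(1 + r/n)^(nt) = $2,000.00 × (1 + 0.075/4)^(4 × 2) = $2,320.44
Interest = A − P = $2,320.44 − $2,000.00 = $320.44

Interest = A - P = $320.44


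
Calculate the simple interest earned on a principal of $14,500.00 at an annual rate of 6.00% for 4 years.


Simple interest formula: I = P × r × t
I = $14,500.00 × 0.06 × 4
I = $3,480.00

I = P × r × t = $3,480.00


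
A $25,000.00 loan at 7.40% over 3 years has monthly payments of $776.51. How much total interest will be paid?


Total paid over the life of the loan = PMT × n.
Total paid = $776.51 × 36 = $27,954.36
Total interest = total paid − principal = $27,954.36 − $25,000.00 = $2,954.36

Total interest = (PMT × n) - PV = $2,954.36


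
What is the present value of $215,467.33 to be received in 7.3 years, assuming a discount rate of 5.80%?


Present value formula: PV = FV / (1 + r)^t
PV = $215,467.33 / (1 + 0.058)^7.3
PV = $215,467.33 / 1.5091951
PV = $142,769.70

PV = FV / (1 + r)^t = $142,769.70


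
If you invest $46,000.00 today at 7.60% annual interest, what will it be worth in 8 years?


Future value formula: FV = PV × (1 + r)^t
FV = $46,000.00 × (1 + 0.076)^8
FV = $46,000.00 × 1.7967935
FV = $82,652.50

FV = PV × (1 + r)^t = $82,652.50


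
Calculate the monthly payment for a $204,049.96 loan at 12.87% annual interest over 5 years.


Loan payment formula: PMT = PV × r / (1 − (1 + r)^(−n))
Monthly rate r = 0.1287/12 = 0.010725, n = 60 months
Denominator: 1 − (1 + 0.1287/12)^(−60) = 0.472746
PMT = $204,049.96 × (0.1287/12) / 0.472746
PMT = $4,629.20 per month

PMT = PV × r / (1-(1+r)^(-n)) = $4,629.20/month


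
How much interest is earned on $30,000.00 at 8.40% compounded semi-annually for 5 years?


Compound interest earned = final amount − principal.
A = P(1 + r/n)^(nt) = $30,000.00 × (1 + 0.084/2)^(2 × 5) = $45,268.74
Interest = A − P = $45,268.74 − $30,000.00 = $15,268.74

Interest = A - P = $15,268.74


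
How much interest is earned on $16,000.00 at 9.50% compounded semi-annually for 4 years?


Compound interest earned = final amount − principal.
A = P(1 + r/n)^(nt) = $16,000.00 × (1 + 0.095/2)^(2 × 4) = $23,192.75
Interest = A − P = $23,192.75 − $16,000.00 = $7,192.75

Interest = A - P = $7,192.75


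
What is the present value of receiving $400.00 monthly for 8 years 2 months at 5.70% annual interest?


Present value of an ordinary annuity: PV = PMT × (1 − (1 + r)^(−n)) / r
Monthly rate r = 0.057/12 = 0.00475, n = 98
PV = $400.00 × (1 − (1 + 0.057/12)^(−98)) / (0.057/12)
PV = $400.00 × 78.207705
PV = $31,283.08

PV = PMT × (1-(1+r)^(-n))/r = $31,283.08


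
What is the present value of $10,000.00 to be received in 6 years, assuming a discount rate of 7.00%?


Present value formula: PV = FV / (1 + r)^t
PV = $10,000.00 / (1 + 0.07)^6
PV = $10,000.00 / 1.500730
PV = $6,663.42

PV = FV / (1 + r)^t = $6,663.42


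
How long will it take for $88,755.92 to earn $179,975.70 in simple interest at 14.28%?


Rearrange the simple interest formula for t:
I = P × r × t  ⇒  t = I / (P × r)
t = $179,975.70 / ($88,755.92 × 0.1428)
t = 14.2

t = I/(P×r) = 14.2 years


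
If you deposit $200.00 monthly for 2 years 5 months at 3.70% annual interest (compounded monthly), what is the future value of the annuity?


Future value of an ordinary annuity: FV = PMT × ((1 + r)^n − 1) / r
Monthly rate r = 0.037/12 ≈ 0.00308333, n = 29
FV = $200.00 × ((1 + 0.037/12)^29 − 1) / (0.037/12)
FV = $200.00 × 30.287279
FV = $6,057.46

FV = PMT × ((1+r)^n - 1)/r = $6,057.46


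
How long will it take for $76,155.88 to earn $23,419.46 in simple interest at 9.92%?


Rearrange the simple interest formula for t:
I = P × r × t  ⇒  t = I / (P × r)
t = $23,419.46 / ($76,155.88 × 0.0992)
t = 3.1

t = I/(P×r) = 3.1 years


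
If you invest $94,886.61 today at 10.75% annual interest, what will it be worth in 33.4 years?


Future value formula: FV = PV × (1 + r)^t
FV = $94,886.61 × (1 + 0.1075)^33.4
FV = $94,886.61 × 30.27476254
FV = $2,872,669.59

FV = PV × (1 + r)^t = $2,872,669.59


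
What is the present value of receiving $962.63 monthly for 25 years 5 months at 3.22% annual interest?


Present value of an ordinary annuity: PV = PMT × (1 − (1 + r)^(−n)) / r
Monthly rate r = 0.0322/12 ≈ 0.00268333, n = 305
PV = $962.63 × (1 − (1 + 0.0322/12)^(−305)) / (0.0322/12)
PV = $962.63 × 208.094409
PV = $200,317.92

PV = PMT × (1-(1+r)^(-n))/r = $200,317.92


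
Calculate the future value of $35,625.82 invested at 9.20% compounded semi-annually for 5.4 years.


Compound interest formula: A = P(1 + r/n)^(nt)
A = $35,625.82 × (1 + 0.092/2)^(2 × 5.4)
Growth factor: (1 + 0.092/2)^10.8 = 1.6253324
A = $35,625.82 × 1.6253324
A = $57,903.80

A = P(1 + r/n)^(nt) = $57,903.80


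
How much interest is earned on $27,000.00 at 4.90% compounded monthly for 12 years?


Compound interest earned = final amount − principal.
A = P(1 + r/n)^(nt) = $27,000.00 × (1 + 0.049/12)^(12 × 12) = $48,552.21
Interest = A − P = $48,552.21 − $27,000.00 = $21,552.21

Interest = A - P = $21,552.21


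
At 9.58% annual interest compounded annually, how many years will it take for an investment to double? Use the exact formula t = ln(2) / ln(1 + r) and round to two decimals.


Doubling condition: (1 + r)^t = 2
Take ln of both sides: t × ln(1 + r) = ln(2)
t = ln(2) / ln(1 + r)
t = 0.693147 / 0.091485
t = 7.58

t = ln(2) / ln(1 + r) = 7.58 years


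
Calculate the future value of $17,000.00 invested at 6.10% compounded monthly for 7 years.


Compound interest formula: A = P(1 + r/n)^(nt)
A = $17,000.00 × (1 + 0.061/12)^(12 × 7)
Growth factor: (1 + 0.061/12)^84 = 1.530996
A = $17,000.00 × 1.530996
A = $26,026.93

A = P(1 + r/n)^(nt) = $26,026.93


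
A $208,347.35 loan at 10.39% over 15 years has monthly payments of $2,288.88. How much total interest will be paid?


Total paid over the life of the loan = PMT × n.
Total paid = $2,288.88 × 180 = $411,998.40
Total interest = total paid − principal = $411,998.40 − $208,347.35 = $203,651.05

Total interest = (PMT × n) - PV = $203,651.05


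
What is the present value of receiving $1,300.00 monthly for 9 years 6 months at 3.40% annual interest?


Present value of an ordinary annuity: PV = PMT × (1 − (1 + r)^(−n)) / r
Monthly rate r = 0.034/12 ≈ 0.00283333, n = 114
PV = $1,300.00 × (1 − (1 + 0.034/12)^(−114)) / (0.034/12)
PV = $1,300.00 × 97.304265
PV = $126,495.54

PV = PMT × (1-(1+r)^(-n))/r = $126,495.54


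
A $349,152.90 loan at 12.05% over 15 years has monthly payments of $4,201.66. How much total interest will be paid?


Total paid over the life of the loan = PMT × n.
Total paid = $4,201.66 × 180 = $756,298.80
Total interest = total paid − principal = $756,298.80 − $349,152.90 = $407,145.90

Total interest = (PMT × n) - PV = $407,145.90


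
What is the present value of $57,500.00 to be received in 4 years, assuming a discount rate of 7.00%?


Present value formula: PV = FV / (1 + r)^t
PV = $57,500.00 / (1 + 0.07)^4
PV = $57,500.00 / 1.31079601
PV = $43,866.47

PV = FV / (1 + r)^t = $43,866.47


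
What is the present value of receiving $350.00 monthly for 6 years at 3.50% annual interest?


Present value of an ordinary annuity: PV = PMT × (1 − (1 + r)^(−n)) / r
Monthly rate r = 0.035/12 ≈ 0.00291667, n = 72
PV = $350.00 × (1 − (1 + 0.035/12)^(−72)) / (0.035/12)
PV = $350.00 × 64.857585
PV = $22,700.15

PV = PMT × (1-(1+r)^(-n))/r = $22,700.15


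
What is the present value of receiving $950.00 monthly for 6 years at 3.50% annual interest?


Present value of an ordinary annuity: PV = PMT × (1 − (1 + r)^(−n)) / r
Monthly rate r = 0.035/12 ≈ 0.00291667, n = 72
PV = $950.00 × (1 − (1 + 0.035/12)^(−72)) / (0.035/12)
PV = $950.00 × 64.857585
PV = $61,614.71

PV = PMT × (1-(1+r)^(-n))/r = $61,614.71


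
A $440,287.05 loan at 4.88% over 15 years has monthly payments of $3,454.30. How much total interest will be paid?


Total paid over the life of the loan = PMT × n.
Total paid = $3,454.30 × 180 = $621,774.00
Total interest = total paid − principal = $621,774.00 − $440,287.05 = $181,486.95

Total interest = (PMT × n) - PV = $181,486.95


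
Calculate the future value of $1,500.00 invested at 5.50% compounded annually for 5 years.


Compound interest formula: A = P(1 + r/n)^(nt)
A = $1,500.00 × (1 + 0.055/1)^(1 × 5)
Growth factor: (1 + 0.055/1)^5 = 1.306960
A = $1,500.00 × 1.306960
A = $1,960.44

A = P(1 + r/n)^(nt) = $1,960.44


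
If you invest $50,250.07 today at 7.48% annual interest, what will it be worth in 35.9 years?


Future value formula: FV = PV × (1 + r)^t
FV = $50,250.07 × (1 + 0.0748)^35.9
FV = $50,250.07 × 13.324868
FV = $669,575.55

FV = PV × (1 + r)^t = $669,575.55


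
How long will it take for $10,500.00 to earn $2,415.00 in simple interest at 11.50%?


Rearrange the simple interest formula for t:
I = P × r × t  ⇒  t = I / (P × r)
t = $2,415.00 / ($10,500.00 × 0.115)
t = 2

t = I/(P×r) = 2 years


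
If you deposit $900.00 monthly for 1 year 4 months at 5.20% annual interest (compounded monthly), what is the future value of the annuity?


Future value of an ordinary annuity: FV = PMT × ((1 + r)^n − 1) / r
Monthly rate r = 0.052/12 ≈ 0.00433333, n = 16
FV = $900.00 × ((1 + 0.052/12)^16 − 1) / (0.052/12)
FV = $900.00 × 16.530665
FV = $14,877.60

FV = PMT × ((1+r)^n - 1)/r = $14,877.60


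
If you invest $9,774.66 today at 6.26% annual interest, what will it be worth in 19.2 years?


Future value formula: FV = PV × (1 + r)^t
FV = $9,774.66 × (1 + 0.0626)^19.2
FV = $9,774.66 × 3.208488
FV = $31,361.88

FV = PV × (1 + r)^t = $31,361.88


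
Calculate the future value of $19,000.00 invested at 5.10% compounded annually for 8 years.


Compound interest formula: A = P(1 + r/n)^(nt)
A = $19,000.00 × (1 + 0.051/1)^(1 × 8)
Growth factor: (1 + 0.051/1)^8 = 1.488750
A = $19,000.00 × 1.488750
A = $28,286.25

A = P(1 + r/n)^(nt) = $28,286.25


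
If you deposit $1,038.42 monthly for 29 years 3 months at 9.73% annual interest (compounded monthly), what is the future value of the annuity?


Future value of an ordinary annuity: FV = PMT × ((1 + r)^n − 1) / r
Monthly rate r = 0.0973/12 ≈ 0.00810833, n = 351
FV = $1,038.42 × ((1 + 0.0973/12)^351 − 1) / (0.0973/12)
FV = $1,038.42 × 1976.080180
FV = $2,052,001.18

FV = PMT × ((1+r)^n - 1)/r = $2,052,001.18


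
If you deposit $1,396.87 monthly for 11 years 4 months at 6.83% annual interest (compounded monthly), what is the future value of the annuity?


Future value of an ordinary annuity: FV = PMT × ((1 + r)^n − 1) / r
Monthly rate r = 0.0683/12 ≈ 0.00569167, n = 136
FV = $1,396.87 × ((1 + 0.0683/12)^136 − 1) / (0.0683/12)
FV = $1,396.87 × 204.476731
FV = $285,627.41

FV = PMT × ((1+r)^n - 1)/r = $285,627.41


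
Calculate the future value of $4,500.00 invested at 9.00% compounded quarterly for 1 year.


Compound interest formula: A = P(1 + r/n)^(nt)
A = $4,500.00 × (1 + 0.09/4)^(4 × 1)
Growth factor: (1 + 0.09/4)^4 = 1.093083
A = $4,500.00 × 1.093083
A = $4,918.87

A = P(1 + r/n)^(nt) = $4,918.87


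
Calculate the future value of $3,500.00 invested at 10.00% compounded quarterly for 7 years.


Compound interest formula: A = P(1 + r/n)^(nt)
A = $3,500.00 × (1 + 0.1/4)^(4 × 7)
Growth factor: (1 + 0.1/4)^28 = 1.996495
A = $3,500.00 × 1.996495
A = $6,987.73

A = P(1 + r/n)^(nt) = $6,987.73


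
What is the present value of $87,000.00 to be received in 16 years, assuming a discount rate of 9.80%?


Present value formula: PV = FV / (1 + r)^t
PV = $87,000.00 / (1 + 0.098)^16
PV = $87,000.00 / 4.463108
PV = $19,493.14

PV = FV / (1 + r)^t = $19,493.14


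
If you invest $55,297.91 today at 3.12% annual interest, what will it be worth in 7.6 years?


Future value formula: FV = PV × (1 + r)^t
FV = $55,297.91 × (1 + 0.0312)^7.6
FV = $55,297.91 × 1.263008
FV = $69,841.70

FV = PV × (1 + r)^t = $69,841.70


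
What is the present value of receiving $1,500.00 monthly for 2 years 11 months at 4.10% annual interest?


Present value of an ordinary annuity: PV = PMT × (1 − (1 + r)^(−n)) / r
Monthly rate r = 0.041/12 ≈ 0.00341667, n = 35
PV = $1,500.00 × (1 − (1 + 0.041/12)^(−35)) / (0.041/12)
PV = $1,500.00 × 32.9353366
PV = $49,403.00

PV = PMT × (1-(1+r)^(-n))/r = $49,403.00


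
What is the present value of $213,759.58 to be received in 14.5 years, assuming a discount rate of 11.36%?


Present value formula: PV = FV / (1 + r)^t
PV = $213,759.58 / (1 + 0.1136)^14.5
PV = $213,759.58 / 4.759636
PV = $44,910.91

PV = FV / (1 + r)^t = $44,910.91


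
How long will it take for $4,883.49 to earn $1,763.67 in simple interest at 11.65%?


Rearrange the simple interest formula for t:
I = P × r × t  ⇒  t = I / (P × r)
t = $1,763.67 / ($4,883.49 × 0.1165)
t = 3.1

t = I/(P×r) = 3.1 years


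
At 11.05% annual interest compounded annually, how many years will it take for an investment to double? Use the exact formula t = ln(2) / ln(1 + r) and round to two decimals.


Doubling condition: (1 + r)^t = 2
Take ln of both sides: t × ln(1 + r) = ln(2)
t = ln(2) / ln(1 + r)
t = 0.693147 / 0.104810
t = 6.61

t = ln(2) / ln(1 + r) = 6.61 years


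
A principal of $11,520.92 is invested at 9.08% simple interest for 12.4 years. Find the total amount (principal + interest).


Total amount formula: A = P(1 + rt) = P + P·r·t
Interest: I = P × r × t = $11,520.92 × 0.0908 × 12.4 = $12,971.63
A = P + I = $11,520.92 + $12,971.63 = $24,492.55

A = P + I = P(1 + rt) = $24,492.55


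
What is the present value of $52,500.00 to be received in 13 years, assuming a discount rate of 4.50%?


Present value formula: PV = FV / (1 + r)^t
PV = $52,500.00 / (1 + 0.045)^13
PV = $52,500.00 / 1.772196
PV = $29,624.26

PV = FV / (1 + r)^t = $29,624.26


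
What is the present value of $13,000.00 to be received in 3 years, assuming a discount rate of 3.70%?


Present value formula: PV = FV / (1 + r)^t
PV = $13,000.00 / (1 + 0.037)^3
PV = $13,000.00 / 1.115158
PV = $11,657.54

PV = FV / (1 + r)^t = $11,657.54


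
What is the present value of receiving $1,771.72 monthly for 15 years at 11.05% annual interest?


Present value of an ordinary annuity: PV = PMT × (1 − (1 + r)^(−n)) / r
Monthly rate r = 0.1105/12 ≈ 0.00920833, n = 180
PV = $1,771.72 × (1 − (1 + 0.1105/12)^(−180)) / (0.1105/12)
PV = $1,771.72 × 87.739416
PV = $155,449.68

PV = PMT × (1-(1+r)^(-n))/r = $155,449.68


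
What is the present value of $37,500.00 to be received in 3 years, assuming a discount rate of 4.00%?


Present value formula: PV = FV / (1 + r)^t
PV = $37,500.00 / (1 + 0.04)^3
PV = $37,500.00 / 1.124864
PV = $33,337.36

PV = FV / (1 + r)^t = $33,337.36


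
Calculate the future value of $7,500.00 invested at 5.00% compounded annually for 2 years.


Compound interest formula: A = P(1 + r/n)^(nt)
A = $7,500.00 × (1 + 0.05/1)^(1 × 2)
Growth factor: (1 + 0.05/1)^2 = 1.102500
A = $7,500.00 × 1.102500
A = $8,268.75

A = P(1 + r/n)^(nt) = $8,268.75


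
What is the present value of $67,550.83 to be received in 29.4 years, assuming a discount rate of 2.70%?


Present value formula: PV = FV / (1 + r)^t
PV = $67,550.83 / (1 + 0.027)^29.4
PV = $67,550.83 / 2.188623
PV = $30,864.53

PV = FV / (1 + r)^t = $30,864.53


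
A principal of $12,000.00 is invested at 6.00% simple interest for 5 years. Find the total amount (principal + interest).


Total amount formula: A = P(1 + rt) = P + P·r·t
Interest: I = P × r × t = $12,000.00 × 0.06 × 5 = $3,600.00
A = P + I = $12,000.00 + $3,600.00 = $15,600.00

A = P + I = P(1 + rt) = $15,600.00


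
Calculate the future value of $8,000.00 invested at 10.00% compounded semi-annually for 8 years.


Compound interest formula: A = P(1 + r/n)^(nt)
A = $8,000.00 × (1 + 0.1/2)^(2 × 8)
Growth factor: (1 + 0.1/2)^16 = 2.182875
A = $8,000.00 × 2.182875
A = $17,463.00

A = P(1 + r/n)^(nt) = $17,463.00


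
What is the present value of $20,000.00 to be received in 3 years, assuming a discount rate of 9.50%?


Present value formula: PV = FV / (1 + r)^t
PV = $20,000.00 / (1 + 0.095)^3
PV = $20,000.00 / 1.312932
PV = $15,233.08

PV = FV / (1 + r)^t = $15,233.08


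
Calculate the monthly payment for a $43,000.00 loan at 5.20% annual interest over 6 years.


Loan payment formula: PMT = PV × r / (1 − (1 + r)^(−n))
Monthly rate r = 0.052/12 ≈ 0.00433333, n = 72 months
Denominator: 1 − (1 + 0.052/12)^(−72) = 0.267525
PMT = $43,000.00 × (0.052/12) / 0.267525
PMT = $696.51 per month

PMT = PV × r / (1-(1+r)^(-n)) = $696.51/month


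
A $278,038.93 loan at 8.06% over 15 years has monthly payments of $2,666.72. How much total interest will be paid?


Total paid over the life of the loan = PMT × n.
Total paid = $2,666.72 × 180 = $480,009.60
Total interest = total paid − principal = $480,009.60 − $278,038.93 = $201,970.67

Total interest = (PMT × n) - PV = $201,970.67


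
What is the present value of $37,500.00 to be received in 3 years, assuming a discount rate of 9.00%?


Present value formula: PV = FV / (1 + r)^t
PV = $37,500.00 / (1 + 0.09)^3
PV = $37,500.00 / 1.295029
PV = $28,956.88

PV = FV / (1 + r)^t = $28,956.88


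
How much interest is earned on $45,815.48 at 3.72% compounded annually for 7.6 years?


Compound interest earned = final amount − principal.
A = P(1 + r/n)^(nt) = $45,815.48 × (1 + 0.0372/1)^(1 × 7.6) = $60,473.81
Interest = A − P = $60,473.81 − $45,815.48 = $14,658.33

Interest = A - P = $14,658.33


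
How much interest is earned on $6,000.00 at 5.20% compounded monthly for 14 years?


Compound interest earned = final amount − principal.
A = P(1 + r/n)^(nt) = $6,000.00 × (1 + 0.052/12)^(12 × 14) = $12,406.08
Interest = A − P = $12,406.08 − $6,000.00 = $6,406.08

Interest = A - P = $6,406.08


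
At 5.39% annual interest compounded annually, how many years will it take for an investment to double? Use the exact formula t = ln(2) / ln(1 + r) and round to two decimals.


Doubling condition: (1 + r)^t = 2
Take ln of both sides: t × ln(1 + r) = ln(2)
t = ln(2) / ln(1 + r)
t = 0.693147 / 0.052498
t = 13.20

t = ln(2) / ln(1 + r) = 13.20 years


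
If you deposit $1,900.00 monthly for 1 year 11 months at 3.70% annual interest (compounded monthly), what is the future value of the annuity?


Future value of an ordinary annuity: FV = PMT × ((1 + r)^n − 1) / r
Monthly rate r = 0.037/12 ≈ 0.00308333, n = 23
FV = $1,900.00 × ((1 + 0.037/12)^23 − 1) / (0.037/12)
FV = $1,900.00 × 23.797183
FV = $45,214.65

FV = PMT × ((1+r)^n - 1)/r = $45,214.65


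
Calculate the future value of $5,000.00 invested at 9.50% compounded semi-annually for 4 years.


Compound interest formula: A = P(1 + r/n)^(nt)
A = $5,000.00 × (1 + 0.095/2)^(2 × 4)
Growth factor: (1 + 0.095/2)^8 = 1.4495468
A = $5,000.00 × 1.4495468
A = $7,247.73

A = P(1 + r/n)^(nt) = $7,247.73


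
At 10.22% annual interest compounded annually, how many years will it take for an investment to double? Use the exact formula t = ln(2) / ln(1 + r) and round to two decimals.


Doubling condition: (1 + r)^t = 2
Take ln of both sides: t × ln(1 + r) = ln(2)
t = ln(2) / ln(1 + r)
t = 0.693147 / 0.097308
t = 7.12

t = ln(2) / ln(1 + r) = 7.12 years


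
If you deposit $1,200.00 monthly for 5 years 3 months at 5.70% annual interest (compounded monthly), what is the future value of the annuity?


Future value of an ordinary annuity: FV = PMT × ((1 + r)^n − 1) / r
Monthly rate r = 0.057/12 = 0.00475, n = 63
FV = $1,200.00 × ((1 + 0.057/12)^63 − 1) / (0.057/12)
FV = $1,200.00 × 73.240317
FV = $87,888.38

FV = PMT × ((1+r)^n - 1)/r = $87,888.38


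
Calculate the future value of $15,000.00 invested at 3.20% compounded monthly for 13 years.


Compound interest formula: A = P(1 + r/n)^(nt)
A = $15,000.00 × (1 + 0.032/12)^(12 × 13)
Growth factor: (1 + 0.032/12)^156 = 1.5150468
A = $15,000.00 × 1.5150468
A = $22,725.70

A = P(1 + r/n)^(nt) = $22,725.70


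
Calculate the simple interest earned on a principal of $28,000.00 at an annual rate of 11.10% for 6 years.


Simple interest formula: I = P × r × t
I = $28,000.00 × 0.111 × 6
I = $18,648.00

I = P × r × t = $18,648.00


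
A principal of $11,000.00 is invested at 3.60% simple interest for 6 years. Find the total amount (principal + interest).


Total amount formula: A = P(1 + rt) = P + P·r·t
Interest: I = P × r × t = $11,000.00 × 0.036 × 6 = $2,376.00
A = P + I = $11,000.00 + $2,376.00 = $13,376.00

A = P + I = P(1 + rt) = $13,376.00


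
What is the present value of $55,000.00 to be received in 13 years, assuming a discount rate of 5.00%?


Present value formula: PV = FV / (1 + r)^t
PV = $55,000.00 / (1 + 0.05)^13
PV = $55,000.00 / 1.8856491
PV = $29,167.67

PV = FV / (1 + r)^t = $29,167.67


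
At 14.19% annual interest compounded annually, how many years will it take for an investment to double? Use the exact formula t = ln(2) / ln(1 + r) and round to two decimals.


Doubling condition: (1 + r)^t = 2
Take ln of both sides: t × ln(1 + r) = ln(2)
t = ln(2) / ln(1 + r)
t = 0.693147 / 0.132694
t = 5.22

t = ln(2) / ln(1 + r) = 5.22 years


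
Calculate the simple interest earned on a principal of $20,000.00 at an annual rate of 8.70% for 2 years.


Simple interest formula: I = P × r × t
I = $20,000.00 × 0.087 × 2
I = $3,480.00

I = P × r × t = $3,480.00


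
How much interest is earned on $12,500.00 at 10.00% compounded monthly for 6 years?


Compound interest earned = final amount − principal.
A = P(1 + r/n)^(nt) = $12,500.00 × (1 + 0.1/12)^(12 × 6) = $22,719.93
Interest = A − P = $22,719.93 − $12,500.00 = $10,219.93

Interest = A - P = $10,219.93


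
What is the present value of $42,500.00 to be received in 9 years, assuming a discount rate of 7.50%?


Present value formula: PV = FV / (1 + r)^t
PV = $42,500.00 / (1 + 0.075)^9
PV = $42,500.00 / 1.9172387
PV = $22,167.30

PV = FV / (1 + r)^t = $22,167.30


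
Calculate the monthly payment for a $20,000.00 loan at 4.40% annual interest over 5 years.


Loan payment formula: PMT = PV × r / (1 − (1 + r)^(−n))
Monthly rate r = 0.044/12 ≈ 0.00366667, n = 60 months
Denominator: 1 − (1 + 0.044/12)^(−60) = 0.197158
PMT = $20,000.00 × (0.044/12) / 0.197158
PMT = $371.95 per month

PMT = PV × r / (1-(1+r)^(-n)) = $371.95/month


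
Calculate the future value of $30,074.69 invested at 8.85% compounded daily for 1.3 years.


Compound interest formula: A = P(1 + r/n)^(nt)
A = $30,074.69 × (1 + 0.0885/365)^(365 × 1.3)
Growth factor: (1 + 0.0885/365)^474.5 = 1.1219139
A = $30,074.69 × 1.1219139
A = $33,741.21

A = P(1 + r/n)^(nt) = $33,741.21


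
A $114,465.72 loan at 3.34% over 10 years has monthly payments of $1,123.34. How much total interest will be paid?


Total paid over the life of the loan = PMT × n.
Total paid = $1,123.34 × 120 = $134,800.80
Total interest = total paid − principal = $134,800.80 − $114,465.72 = $20,335.08

Total interest = (PMT × n) - PV = $20,335.08


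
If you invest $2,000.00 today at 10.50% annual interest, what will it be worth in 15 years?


Future value formula: FV = PV × (1 + r)^t
FV = $2,000.00 × (1 + 0.105)^15
FV = $2,000.00 × 4.471304
FV = $8,942.61

FV = PV × (1 + r)^t = $8,942.61


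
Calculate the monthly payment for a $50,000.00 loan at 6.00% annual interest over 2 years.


Loan payment formula: PMT = PV × r / (1 − (1 + r)^(−n))
Monthly rate r = 0.06/12 = 0.005, n = 24 months
Denominator: 1 − (1 + 0.06/12)^(−24) = 0.1128143
PMT = $50,000.00 × (0.06/12) / 0.1128143
PMT = $2,216.03 per month

PMT = PV × r / (1-(1+r)^(-n)) = $2,216.03/month


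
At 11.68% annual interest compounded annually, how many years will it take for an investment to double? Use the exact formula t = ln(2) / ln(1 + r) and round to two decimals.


Doubling condition: (1 + r)^t = 2
Take ln of both sides: t × ln(1 + r) = ln(2)
t = ln(2) / ln(1 + r)
t = 0.693147 / 0.110467
t = 6.27

t = ln(2) / ln(1 + r) = 6.27 years


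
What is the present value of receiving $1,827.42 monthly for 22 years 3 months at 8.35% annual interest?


Present value of an ordinary annuity: PV = PMT × (1 − (1 + r)^(−n)) / r
Monthly rate r = 0.0835/12 ≈ 0.00695833, n = 267
PV = $1,827.42 × (1 − (1 + 0.0835/12)^(−267)) / (0.0835/12)
PV = $1,827.42 × 121.148155
PV = $221,388.56

PV = PMT × (1-(1+r)^(-n))/r = $221,388.56


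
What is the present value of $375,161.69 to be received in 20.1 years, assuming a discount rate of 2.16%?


Present value formula: PV = FV / (1 + r)^t
PV = $375,161.69 / (1 + 0.0216)^20.1
PV = $375,161.69 / 1.53654673
PV = $244,158.98

PV = FV / (1 + r)^t = $244,158.98


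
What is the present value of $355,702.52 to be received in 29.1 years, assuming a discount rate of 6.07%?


Present value formula: PV = FV / (1 + r)^t
PV = $355,702.52 / (1 + 0.0607)^29.1
PV = $355,702.52 / 5.5557635
PV = $64,024.06

PV = FV / (1 + r)^t = $64,024.06


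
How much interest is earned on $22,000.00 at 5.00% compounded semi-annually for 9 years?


Compound interest earned = final amount − principal.
A = P(1 + r/n)^(nt) = $22,000.00 × (1 + 0.05/2)^(2 × 9) = $34,312.49
Interest = A − P = $34,312.49 − $22,000.00 = $12,312.49

Interest = A - P = $12,312.49


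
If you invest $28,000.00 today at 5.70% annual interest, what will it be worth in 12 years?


Future value formula: FV = PV × (1 + r)^t
FV = $28,000.00 × (1 + 0.057)^12
FV = $28,000.00 × 1.9449115
FV = $54,457.52

FV = PV × (1 + r)^t = $54,457.52


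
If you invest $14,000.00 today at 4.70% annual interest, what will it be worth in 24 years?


Future value formula: FV = PV × (1 + r)^t
FV = $14,000.00 × (1 + 0.047)^24
FV = $14,000.00 × 3.0110666
FV = $42,154.93

FV = PV × (1 + r)^t = $42,154.93


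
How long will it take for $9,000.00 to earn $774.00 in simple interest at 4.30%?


Rearrange the simple interest formula for t:
I = P × r × t  ⇒  t = I / (P × r)
t = $774.00 / ($9,000.00 × 0.043)
t = 2

t = I/(P×r) = 2 years


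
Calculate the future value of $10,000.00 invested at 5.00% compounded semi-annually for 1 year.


Compound interest formula: A = P(1 + r/n)^(nt)
A = $10,000.00 × (1 + 0.05/2)^(2 × 1)
Growth factor: (1 + 0.05/2)^2 = 1.050625
A = $10,000.00 × 1.050625
A = $10,506.25

A = P(1 + r/n)^(nt) = $10,506.25


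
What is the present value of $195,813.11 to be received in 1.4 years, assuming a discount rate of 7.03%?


Present value formula: PV = FV / (1 + r)^t
PV = $195,813.11 / (1 + 0.0703)^1.4
PV = $195,813.11 / 1.09978486
PV = $178,046.74

PV = FV / (1 + r)^t = $178,046.74


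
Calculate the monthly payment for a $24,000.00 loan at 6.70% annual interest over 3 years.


Loan payment formula: PMT = PV × r / (1 − (1 + r)^(−n))
Monthly rate r = 0.067/12 ≈ 0.00558333, n = 36 months
Denominator: 1 − (1 + 0.067/12)^(−36) = 0.181630
PMT = $24,000.00 × (0.067/12) / 0.181630
PMT = $737.76 per month

PMT = PV × r / (1-(1+r)^(-n)) = $737.76/month


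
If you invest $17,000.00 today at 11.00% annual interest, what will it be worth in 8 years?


Future value formula: FV = PV × (1 + r)^t
FV = $17,000.00 × (1 + 0.11)^8
FV = $17,000.00 × 2.3045378
FV = $39,177.14

FV = PV × (1 + r)^t = $39,177.14


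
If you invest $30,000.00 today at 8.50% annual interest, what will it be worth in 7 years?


Future value formula: FV = PV × (1 + r)^t
FV = $30,000.00 × (1 + 0.085)^7
FV = $30,000.00 × 1.7701422
FV = $53,104.27

FV = PV × (1 + r)^t = $53,104.27


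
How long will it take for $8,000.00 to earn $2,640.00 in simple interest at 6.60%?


Rearrange the simple interest formula for t:
I = P × r × t  ⇒  t = I / (P × r)
t = $2,640.00 / ($8,000.00 × 0.066)
t = 5

t = I/(P×r) = 5 years


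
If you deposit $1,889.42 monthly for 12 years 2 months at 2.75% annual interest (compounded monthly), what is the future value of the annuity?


Future value of an ordinary annuity: FV = PMT × ((1 + r)^n − 1) / r
Monthly rate r = 0.0275/12 ≈ 0.00229167, n = 146
FV = $1,889.42 × ((1 + 0.0275/12)^146 − 1) / (0.0275/12)
FV = $1,889.42 × 173.159230
FV = $327,170.51

FV = PMT × ((1+r)^n - 1)/r = $327,170.51


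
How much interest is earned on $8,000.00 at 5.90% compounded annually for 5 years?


Compound interest earned = final amount − principal.
A = P(1 + r/n)^(nt) = $8,000.00 × (1 + 0.059/1)^(1 × 5) = $10,655.40
Interest = A − P = $10,655.40 − $8,000.00 = $2,655.40

Interest = A - P = $2,655.40


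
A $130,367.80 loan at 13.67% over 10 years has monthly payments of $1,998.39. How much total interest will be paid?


Total paid over the life of the loan = PMT × n.
Total paid = $1,998.39 × 120 = $239,806.80
Total interest = total paid − principal = $239,806.80 − $130,367.80 = $109,439.00

Total interest = (PMT × n) - PV = $109,439.00


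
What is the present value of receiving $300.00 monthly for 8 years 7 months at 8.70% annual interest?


Present value of an ordinary annuity: PV = PMT × (1 − (1 + r)^(−n)) / r
Monthly rate r = 0.087/12 = 0.00725, n = 103
PV = $300.00 × (1 − (1 + 0.087/12)^(−103)) / (0.087/12)
PV = $300.00 × 72.388601
PV = $21,716.58

PV = PMT × (1-(1+r)^(-n))/r = $21,716.58
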